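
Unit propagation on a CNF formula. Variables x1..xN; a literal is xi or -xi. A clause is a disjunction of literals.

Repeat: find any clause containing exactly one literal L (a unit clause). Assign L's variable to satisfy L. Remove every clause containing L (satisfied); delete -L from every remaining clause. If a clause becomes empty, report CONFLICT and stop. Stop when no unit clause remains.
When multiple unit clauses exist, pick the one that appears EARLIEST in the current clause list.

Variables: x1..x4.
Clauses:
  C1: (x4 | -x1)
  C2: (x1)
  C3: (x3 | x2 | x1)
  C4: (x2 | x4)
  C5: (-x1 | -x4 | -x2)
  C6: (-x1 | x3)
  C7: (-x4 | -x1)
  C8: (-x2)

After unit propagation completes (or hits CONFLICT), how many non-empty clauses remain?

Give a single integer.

Answer: 3

Derivation:
unit clause [1] forces x1=T; simplify:
  drop -1 from [4, -1] -> [4]
  drop -1 from [-1, -4, -2] -> [-4, -2]
  drop -1 from [-1, 3] -> [3]
  drop -1 from [-4, -1] -> [-4]
  satisfied 2 clause(s); 6 remain; assigned so far: [1]
unit clause [4] forces x4=T; simplify:
  drop -4 from [-4, -2] -> [-2]
  drop -4 from [-4] -> [] (empty!)
  satisfied 2 clause(s); 4 remain; assigned so far: [1, 4]
CONFLICT (empty clause)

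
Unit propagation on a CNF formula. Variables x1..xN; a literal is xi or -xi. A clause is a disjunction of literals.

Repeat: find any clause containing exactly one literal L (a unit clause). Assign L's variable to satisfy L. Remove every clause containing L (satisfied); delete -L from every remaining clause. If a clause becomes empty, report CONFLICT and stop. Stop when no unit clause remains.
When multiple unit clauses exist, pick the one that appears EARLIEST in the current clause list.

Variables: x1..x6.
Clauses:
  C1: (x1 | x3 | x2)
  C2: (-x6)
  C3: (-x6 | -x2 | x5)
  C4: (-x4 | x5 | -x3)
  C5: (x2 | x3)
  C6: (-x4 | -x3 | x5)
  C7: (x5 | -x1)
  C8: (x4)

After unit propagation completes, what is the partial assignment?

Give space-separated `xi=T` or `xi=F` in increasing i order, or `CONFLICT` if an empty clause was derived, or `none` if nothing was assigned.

Answer: x4=T x6=F

Derivation:
unit clause [-6] forces x6=F; simplify:
  satisfied 2 clause(s); 6 remain; assigned so far: [6]
unit clause [4] forces x4=T; simplify:
  drop -4 from [-4, 5, -3] -> [5, -3]
  drop -4 from [-4, -3, 5] -> [-3, 5]
  satisfied 1 clause(s); 5 remain; assigned so far: [4, 6]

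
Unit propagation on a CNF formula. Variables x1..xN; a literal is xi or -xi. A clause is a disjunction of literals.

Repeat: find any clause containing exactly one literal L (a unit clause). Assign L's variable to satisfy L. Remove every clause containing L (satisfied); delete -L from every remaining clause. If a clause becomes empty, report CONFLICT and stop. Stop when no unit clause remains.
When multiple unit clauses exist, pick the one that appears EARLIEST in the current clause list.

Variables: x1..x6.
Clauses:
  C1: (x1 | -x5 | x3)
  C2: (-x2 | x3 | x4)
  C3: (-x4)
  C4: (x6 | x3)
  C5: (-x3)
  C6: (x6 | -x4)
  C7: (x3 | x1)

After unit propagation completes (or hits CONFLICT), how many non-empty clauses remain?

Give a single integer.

Answer: 0

Derivation:
unit clause [-4] forces x4=F; simplify:
  drop 4 from [-2, 3, 4] -> [-2, 3]
  satisfied 2 clause(s); 5 remain; assigned so far: [4]
unit clause [-3] forces x3=F; simplify:
  drop 3 from [1, -5, 3] -> [1, -5]
  drop 3 from [-2, 3] -> [-2]
  drop 3 from [6, 3] -> [6]
  drop 3 from [3, 1] -> [1]
  satisfied 1 clause(s); 4 remain; assigned so far: [3, 4]
unit clause [-2] forces x2=F; simplify:
  satisfied 1 clause(s); 3 remain; assigned so far: [2, 3, 4]
unit clause [6] forces x6=T; simplify:
  satisfied 1 clause(s); 2 remain; assigned so far: [2, 3, 4, 6]
unit clause [1] forces x1=T; simplify:
  satisfied 2 clause(s); 0 remain; assigned so far: [1, 2, 3, 4, 6]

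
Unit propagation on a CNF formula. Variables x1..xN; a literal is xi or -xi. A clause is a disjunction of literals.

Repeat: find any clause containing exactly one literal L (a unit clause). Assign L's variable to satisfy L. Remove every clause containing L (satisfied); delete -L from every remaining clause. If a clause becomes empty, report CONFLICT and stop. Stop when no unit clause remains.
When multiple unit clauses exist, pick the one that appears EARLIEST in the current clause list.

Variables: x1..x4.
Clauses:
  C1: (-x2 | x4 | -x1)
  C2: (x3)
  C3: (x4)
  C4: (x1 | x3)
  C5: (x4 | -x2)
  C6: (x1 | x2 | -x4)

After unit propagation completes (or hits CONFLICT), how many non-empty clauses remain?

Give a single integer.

Answer: 1

Derivation:
unit clause [3] forces x3=T; simplify:
  satisfied 2 clause(s); 4 remain; assigned so far: [3]
unit clause [4] forces x4=T; simplify:
  drop -4 from [1, 2, -4] -> [1, 2]
  satisfied 3 clause(s); 1 remain; assigned so far: [3, 4]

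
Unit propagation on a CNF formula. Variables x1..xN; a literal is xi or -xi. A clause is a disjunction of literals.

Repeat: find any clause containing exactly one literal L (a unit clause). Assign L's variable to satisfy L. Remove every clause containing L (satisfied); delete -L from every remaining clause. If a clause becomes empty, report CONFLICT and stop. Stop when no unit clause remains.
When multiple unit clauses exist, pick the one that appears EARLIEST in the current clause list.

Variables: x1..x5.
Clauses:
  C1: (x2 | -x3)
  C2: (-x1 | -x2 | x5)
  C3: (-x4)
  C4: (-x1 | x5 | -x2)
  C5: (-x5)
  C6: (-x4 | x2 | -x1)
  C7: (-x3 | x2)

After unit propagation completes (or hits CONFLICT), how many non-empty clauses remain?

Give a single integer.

unit clause [-4] forces x4=F; simplify:
  satisfied 2 clause(s); 5 remain; assigned so far: [4]
unit clause [-5] forces x5=F; simplify:
  drop 5 from [-1, -2, 5] -> [-1, -2]
  drop 5 from [-1, 5, -2] -> [-1, -2]
  satisfied 1 clause(s); 4 remain; assigned so far: [4, 5]

Answer: 4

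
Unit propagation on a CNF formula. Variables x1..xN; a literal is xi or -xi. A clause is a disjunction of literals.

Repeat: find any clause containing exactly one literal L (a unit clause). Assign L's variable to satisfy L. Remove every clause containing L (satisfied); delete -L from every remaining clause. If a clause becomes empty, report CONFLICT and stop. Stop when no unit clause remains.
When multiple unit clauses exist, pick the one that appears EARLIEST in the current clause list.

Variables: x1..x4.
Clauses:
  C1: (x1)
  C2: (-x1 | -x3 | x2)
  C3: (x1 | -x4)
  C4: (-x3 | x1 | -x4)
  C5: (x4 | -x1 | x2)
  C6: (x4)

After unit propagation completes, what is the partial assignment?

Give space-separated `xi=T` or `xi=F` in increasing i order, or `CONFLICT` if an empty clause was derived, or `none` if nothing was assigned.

Answer: x1=T x4=T

Derivation:
unit clause [1] forces x1=T; simplify:
  drop -1 from [-1, -3, 2] -> [-3, 2]
  drop -1 from [4, -1, 2] -> [4, 2]
  satisfied 3 clause(s); 3 remain; assigned so far: [1]
unit clause [4] forces x4=T; simplify:
  satisfied 2 clause(s); 1 remain; assigned so far: [1, 4]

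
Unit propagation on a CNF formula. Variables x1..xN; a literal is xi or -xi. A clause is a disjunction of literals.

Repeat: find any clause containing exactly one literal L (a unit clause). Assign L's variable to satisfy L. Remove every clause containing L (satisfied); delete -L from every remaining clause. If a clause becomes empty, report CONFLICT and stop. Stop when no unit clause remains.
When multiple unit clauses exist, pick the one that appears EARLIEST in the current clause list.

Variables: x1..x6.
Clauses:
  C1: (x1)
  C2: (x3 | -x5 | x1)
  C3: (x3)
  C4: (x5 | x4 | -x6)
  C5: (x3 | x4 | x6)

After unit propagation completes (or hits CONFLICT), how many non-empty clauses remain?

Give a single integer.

Answer: 1

Derivation:
unit clause [1] forces x1=T; simplify:
  satisfied 2 clause(s); 3 remain; assigned so far: [1]
unit clause [3] forces x3=T; simplify:
  satisfied 2 clause(s); 1 remain; assigned so far: [1, 3]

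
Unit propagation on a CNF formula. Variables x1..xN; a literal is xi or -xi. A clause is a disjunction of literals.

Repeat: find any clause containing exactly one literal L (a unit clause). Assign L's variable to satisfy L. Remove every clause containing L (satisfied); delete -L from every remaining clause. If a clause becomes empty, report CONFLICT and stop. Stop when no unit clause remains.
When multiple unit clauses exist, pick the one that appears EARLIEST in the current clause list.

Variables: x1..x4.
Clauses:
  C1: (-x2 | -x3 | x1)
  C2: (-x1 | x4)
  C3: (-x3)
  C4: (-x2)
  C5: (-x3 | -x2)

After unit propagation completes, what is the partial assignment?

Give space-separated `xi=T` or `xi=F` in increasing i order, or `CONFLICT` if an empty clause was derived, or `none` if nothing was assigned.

Answer: x2=F x3=F

Derivation:
unit clause [-3] forces x3=F; simplify:
  satisfied 3 clause(s); 2 remain; assigned so far: [3]
unit clause [-2] forces x2=F; simplify:
  satisfied 1 clause(s); 1 remain; assigned so far: [2, 3]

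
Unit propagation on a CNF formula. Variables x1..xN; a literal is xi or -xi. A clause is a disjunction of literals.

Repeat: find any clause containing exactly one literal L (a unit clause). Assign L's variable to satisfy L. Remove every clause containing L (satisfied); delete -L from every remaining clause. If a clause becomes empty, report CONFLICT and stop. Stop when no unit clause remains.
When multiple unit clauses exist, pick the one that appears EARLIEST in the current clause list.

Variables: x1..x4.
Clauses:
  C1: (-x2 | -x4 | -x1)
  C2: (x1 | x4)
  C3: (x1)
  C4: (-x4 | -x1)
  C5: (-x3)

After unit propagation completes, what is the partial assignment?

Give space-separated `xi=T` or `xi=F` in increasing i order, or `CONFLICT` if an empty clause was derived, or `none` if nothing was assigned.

unit clause [1] forces x1=T; simplify:
  drop -1 from [-2, -4, -1] -> [-2, -4]
  drop -1 from [-4, -1] -> [-4]
  satisfied 2 clause(s); 3 remain; assigned so far: [1]
unit clause [-4] forces x4=F; simplify:
  satisfied 2 clause(s); 1 remain; assigned so far: [1, 4]
unit clause [-3] forces x3=F; simplify:
  satisfied 1 clause(s); 0 remain; assigned so far: [1, 3, 4]

Answer: x1=T x3=F x4=F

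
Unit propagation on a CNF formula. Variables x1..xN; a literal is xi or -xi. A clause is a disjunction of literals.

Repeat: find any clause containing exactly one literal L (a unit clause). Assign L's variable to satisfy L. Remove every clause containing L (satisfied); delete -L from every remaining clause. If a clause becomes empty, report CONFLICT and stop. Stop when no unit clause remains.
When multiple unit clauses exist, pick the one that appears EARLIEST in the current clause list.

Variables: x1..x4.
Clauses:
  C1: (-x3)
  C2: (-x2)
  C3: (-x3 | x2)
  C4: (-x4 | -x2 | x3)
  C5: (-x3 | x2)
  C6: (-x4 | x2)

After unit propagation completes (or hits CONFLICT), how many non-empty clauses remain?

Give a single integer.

Answer: 0

Derivation:
unit clause [-3] forces x3=F; simplify:
  drop 3 from [-4, -2, 3] -> [-4, -2]
  satisfied 3 clause(s); 3 remain; assigned so far: [3]
unit clause [-2] forces x2=F; simplify:
  drop 2 from [-4, 2] -> [-4]
  satisfied 2 clause(s); 1 remain; assigned so far: [2, 3]
unit clause [-4] forces x4=F; simplify:
  satisfied 1 clause(s); 0 remain; assigned so far: [2, 3, 4]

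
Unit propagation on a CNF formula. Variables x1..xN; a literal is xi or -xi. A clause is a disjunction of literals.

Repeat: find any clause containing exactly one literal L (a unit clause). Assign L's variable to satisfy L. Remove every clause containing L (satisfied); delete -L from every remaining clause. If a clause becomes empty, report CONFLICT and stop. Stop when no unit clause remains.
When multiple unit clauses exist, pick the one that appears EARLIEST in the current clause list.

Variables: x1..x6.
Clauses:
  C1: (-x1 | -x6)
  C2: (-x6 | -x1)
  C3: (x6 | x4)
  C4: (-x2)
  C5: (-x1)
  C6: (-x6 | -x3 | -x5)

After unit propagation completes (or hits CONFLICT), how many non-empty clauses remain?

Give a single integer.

Answer: 2

Derivation:
unit clause [-2] forces x2=F; simplify:
  satisfied 1 clause(s); 5 remain; assigned so far: [2]
unit clause [-1] forces x1=F; simplify:
  satisfied 3 clause(s); 2 remain; assigned so far: [1, 2]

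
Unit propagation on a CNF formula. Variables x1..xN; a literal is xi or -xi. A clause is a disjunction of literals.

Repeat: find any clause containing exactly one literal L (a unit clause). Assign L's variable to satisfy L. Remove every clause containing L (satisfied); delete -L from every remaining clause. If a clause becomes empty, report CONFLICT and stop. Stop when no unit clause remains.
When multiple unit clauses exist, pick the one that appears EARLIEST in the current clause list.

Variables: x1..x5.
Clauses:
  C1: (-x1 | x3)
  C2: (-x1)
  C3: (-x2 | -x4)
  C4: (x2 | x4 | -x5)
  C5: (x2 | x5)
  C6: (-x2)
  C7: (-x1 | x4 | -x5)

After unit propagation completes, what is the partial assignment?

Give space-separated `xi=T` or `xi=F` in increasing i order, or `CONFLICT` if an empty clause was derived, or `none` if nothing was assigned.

Answer: x1=F x2=F x4=T x5=T

Derivation:
unit clause [-1] forces x1=F; simplify:
  satisfied 3 clause(s); 4 remain; assigned so far: [1]
unit clause [-2] forces x2=F; simplify:
  drop 2 from [2, 4, -5] -> [4, -5]
  drop 2 from [2, 5] -> [5]
  satisfied 2 clause(s); 2 remain; assigned so far: [1, 2]
unit clause [5] forces x5=T; simplify:
  drop -5 from [4, -5] -> [4]
  satisfied 1 clause(s); 1 remain; assigned so far: [1, 2, 5]
unit clause [4] forces x4=T; simplify:
  satisfied 1 clause(s); 0 remain; assigned so far: [1, 2, 4, 5]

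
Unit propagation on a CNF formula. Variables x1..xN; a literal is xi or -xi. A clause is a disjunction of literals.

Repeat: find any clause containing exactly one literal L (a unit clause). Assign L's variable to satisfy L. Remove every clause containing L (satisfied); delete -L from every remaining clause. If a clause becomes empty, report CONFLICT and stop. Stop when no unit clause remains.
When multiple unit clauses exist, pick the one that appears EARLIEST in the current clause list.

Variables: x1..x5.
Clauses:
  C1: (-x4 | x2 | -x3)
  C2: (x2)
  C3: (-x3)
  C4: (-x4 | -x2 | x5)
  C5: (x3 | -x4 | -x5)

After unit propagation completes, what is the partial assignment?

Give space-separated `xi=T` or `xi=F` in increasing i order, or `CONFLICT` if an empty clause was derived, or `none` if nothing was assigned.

Answer: x2=T x3=F

Derivation:
unit clause [2] forces x2=T; simplify:
  drop -2 from [-4, -2, 5] -> [-4, 5]
  satisfied 2 clause(s); 3 remain; assigned so far: [2]
unit clause [-3] forces x3=F; simplify:
  drop 3 from [3, -4, -5] -> [-4, -5]
  satisfied 1 clause(s); 2 remain; assigned so far: [2, 3]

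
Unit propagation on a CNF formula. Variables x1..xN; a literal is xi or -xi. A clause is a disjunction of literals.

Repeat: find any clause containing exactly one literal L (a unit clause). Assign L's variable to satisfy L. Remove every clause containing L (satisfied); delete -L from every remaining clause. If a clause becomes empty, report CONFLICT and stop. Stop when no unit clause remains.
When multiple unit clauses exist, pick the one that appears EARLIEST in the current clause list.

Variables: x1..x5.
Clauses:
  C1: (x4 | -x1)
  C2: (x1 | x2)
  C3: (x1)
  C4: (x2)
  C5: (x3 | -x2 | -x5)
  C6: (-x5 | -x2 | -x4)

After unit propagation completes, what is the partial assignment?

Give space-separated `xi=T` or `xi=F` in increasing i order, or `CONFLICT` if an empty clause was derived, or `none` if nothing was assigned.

Answer: x1=T x2=T x4=T x5=F

Derivation:
unit clause [1] forces x1=T; simplify:
  drop -1 from [4, -1] -> [4]
  satisfied 2 clause(s); 4 remain; assigned so far: [1]
unit clause [4] forces x4=T; simplify:
  drop -4 from [-5, -2, -4] -> [-5, -2]
  satisfied 1 clause(s); 3 remain; assigned so far: [1, 4]
unit clause [2] forces x2=T; simplify:
  drop -2 from [3, -2, -5] -> [3, -5]
  drop -2 from [-5, -2] -> [-5]
  satisfied 1 clause(s); 2 remain; assigned so far: [1, 2, 4]
unit clause [-5] forces x5=F; simplify:
  satisfied 2 clause(s); 0 remain; assigned so far: [1, 2, 4, 5]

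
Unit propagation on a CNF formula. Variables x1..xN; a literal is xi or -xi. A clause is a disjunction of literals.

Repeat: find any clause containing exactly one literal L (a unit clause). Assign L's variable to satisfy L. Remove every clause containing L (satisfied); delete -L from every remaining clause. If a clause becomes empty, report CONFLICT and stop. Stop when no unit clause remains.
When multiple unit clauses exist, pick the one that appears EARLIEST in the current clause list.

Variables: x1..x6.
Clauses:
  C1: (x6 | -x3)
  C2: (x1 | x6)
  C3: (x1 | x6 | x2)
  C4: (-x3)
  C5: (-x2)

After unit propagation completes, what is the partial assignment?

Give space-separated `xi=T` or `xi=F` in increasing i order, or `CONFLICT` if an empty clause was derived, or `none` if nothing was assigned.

unit clause [-3] forces x3=F; simplify:
  satisfied 2 clause(s); 3 remain; assigned so far: [3]
unit clause [-2] forces x2=F; simplify:
  drop 2 from [1, 6, 2] -> [1, 6]
  satisfied 1 clause(s); 2 remain; assigned so far: [2, 3]

Answer: x2=F x3=F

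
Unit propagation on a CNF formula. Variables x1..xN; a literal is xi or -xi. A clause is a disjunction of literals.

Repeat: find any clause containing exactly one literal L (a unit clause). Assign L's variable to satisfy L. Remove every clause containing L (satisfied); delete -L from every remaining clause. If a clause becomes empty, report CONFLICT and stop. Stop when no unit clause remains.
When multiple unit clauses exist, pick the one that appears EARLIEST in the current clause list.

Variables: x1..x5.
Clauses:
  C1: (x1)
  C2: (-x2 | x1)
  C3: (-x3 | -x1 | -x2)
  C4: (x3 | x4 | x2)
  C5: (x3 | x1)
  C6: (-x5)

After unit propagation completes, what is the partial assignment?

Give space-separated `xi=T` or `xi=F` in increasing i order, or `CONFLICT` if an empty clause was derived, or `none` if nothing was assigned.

unit clause [1] forces x1=T; simplify:
  drop -1 from [-3, -1, -2] -> [-3, -2]
  satisfied 3 clause(s); 3 remain; assigned so far: [1]
unit clause [-5] forces x5=F; simplify:
  satisfied 1 clause(s); 2 remain; assigned so far: [1, 5]

Answer: x1=T x5=F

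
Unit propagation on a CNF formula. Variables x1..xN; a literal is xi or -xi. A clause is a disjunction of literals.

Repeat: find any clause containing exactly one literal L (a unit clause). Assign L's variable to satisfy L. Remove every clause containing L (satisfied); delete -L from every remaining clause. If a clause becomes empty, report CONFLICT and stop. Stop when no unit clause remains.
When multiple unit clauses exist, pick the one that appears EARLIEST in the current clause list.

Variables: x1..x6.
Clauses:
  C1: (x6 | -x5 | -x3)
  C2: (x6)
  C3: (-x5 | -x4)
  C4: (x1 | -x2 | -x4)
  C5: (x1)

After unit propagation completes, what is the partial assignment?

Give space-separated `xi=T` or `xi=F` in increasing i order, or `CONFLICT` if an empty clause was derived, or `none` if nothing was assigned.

unit clause [6] forces x6=T; simplify:
  satisfied 2 clause(s); 3 remain; assigned so far: [6]
unit clause [1] forces x1=T; simplify:
  satisfied 2 clause(s); 1 remain; assigned so far: [1, 6]

Answer: x1=T x6=T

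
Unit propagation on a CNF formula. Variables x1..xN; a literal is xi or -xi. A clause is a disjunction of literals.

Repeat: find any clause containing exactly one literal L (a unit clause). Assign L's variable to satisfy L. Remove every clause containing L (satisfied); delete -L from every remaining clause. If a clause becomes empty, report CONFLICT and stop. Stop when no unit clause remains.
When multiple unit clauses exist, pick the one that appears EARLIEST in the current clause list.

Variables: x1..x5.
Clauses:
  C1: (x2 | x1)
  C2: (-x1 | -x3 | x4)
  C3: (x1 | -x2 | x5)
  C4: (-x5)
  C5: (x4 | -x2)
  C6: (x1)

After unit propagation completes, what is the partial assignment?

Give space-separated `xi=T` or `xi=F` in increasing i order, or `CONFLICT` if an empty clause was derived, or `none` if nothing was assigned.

unit clause [-5] forces x5=F; simplify:
  drop 5 from [1, -2, 5] -> [1, -2]
  satisfied 1 clause(s); 5 remain; assigned so far: [5]
unit clause [1] forces x1=T; simplify:
  drop -1 from [-1, -3, 4] -> [-3, 4]
  satisfied 3 clause(s); 2 remain; assigned so far: [1, 5]

Answer: x1=T x5=F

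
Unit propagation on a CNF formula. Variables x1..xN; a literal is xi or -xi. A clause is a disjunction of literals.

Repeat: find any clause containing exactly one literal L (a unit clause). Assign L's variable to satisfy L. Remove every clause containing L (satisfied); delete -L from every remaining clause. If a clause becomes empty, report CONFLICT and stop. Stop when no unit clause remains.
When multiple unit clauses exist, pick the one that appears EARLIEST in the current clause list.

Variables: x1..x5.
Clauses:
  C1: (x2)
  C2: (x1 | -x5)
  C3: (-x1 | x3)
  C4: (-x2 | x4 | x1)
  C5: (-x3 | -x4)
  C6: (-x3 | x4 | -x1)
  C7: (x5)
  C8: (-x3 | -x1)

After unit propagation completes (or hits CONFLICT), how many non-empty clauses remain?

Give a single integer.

unit clause [2] forces x2=T; simplify:
  drop -2 from [-2, 4, 1] -> [4, 1]
  satisfied 1 clause(s); 7 remain; assigned so far: [2]
unit clause [5] forces x5=T; simplify:
  drop -5 from [1, -5] -> [1]
  satisfied 1 clause(s); 6 remain; assigned so far: [2, 5]
unit clause [1] forces x1=T; simplify:
  drop -1 from [-1, 3] -> [3]
  drop -1 from [-3, 4, -1] -> [-3, 4]
  drop -1 from [-3, -1] -> [-3]
  satisfied 2 clause(s); 4 remain; assigned so far: [1, 2, 5]
unit clause [3] forces x3=T; simplify:
  drop -3 from [-3, -4] -> [-4]
  drop -3 from [-3, 4] -> [4]
  drop -3 from [-3] -> [] (empty!)
  satisfied 1 clause(s); 3 remain; assigned so far: [1, 2, 3, 5]
CONFLICT (empty clause)

Answer: 2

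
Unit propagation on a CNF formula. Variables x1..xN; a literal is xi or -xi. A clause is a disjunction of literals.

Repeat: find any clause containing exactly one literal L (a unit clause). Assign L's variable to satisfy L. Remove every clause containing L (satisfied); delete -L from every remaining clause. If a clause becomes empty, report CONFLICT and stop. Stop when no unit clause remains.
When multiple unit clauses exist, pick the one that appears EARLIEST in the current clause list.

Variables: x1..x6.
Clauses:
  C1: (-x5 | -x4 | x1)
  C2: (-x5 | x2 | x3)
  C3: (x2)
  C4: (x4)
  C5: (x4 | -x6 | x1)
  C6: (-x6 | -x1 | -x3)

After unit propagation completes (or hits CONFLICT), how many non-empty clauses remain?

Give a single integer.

unit clause [2] forces x2=T; simplify:
  satisfied 2 clause(s); 4 remain; assigned so far: [2]
unit clause [4] forces x4=T; simplify:
  drop -4 from [-5, -4, 1] -> [-5, 1]
  satisfied 2 clause(s); 2 remain; assigned so far: [2, 4]

Answer: 2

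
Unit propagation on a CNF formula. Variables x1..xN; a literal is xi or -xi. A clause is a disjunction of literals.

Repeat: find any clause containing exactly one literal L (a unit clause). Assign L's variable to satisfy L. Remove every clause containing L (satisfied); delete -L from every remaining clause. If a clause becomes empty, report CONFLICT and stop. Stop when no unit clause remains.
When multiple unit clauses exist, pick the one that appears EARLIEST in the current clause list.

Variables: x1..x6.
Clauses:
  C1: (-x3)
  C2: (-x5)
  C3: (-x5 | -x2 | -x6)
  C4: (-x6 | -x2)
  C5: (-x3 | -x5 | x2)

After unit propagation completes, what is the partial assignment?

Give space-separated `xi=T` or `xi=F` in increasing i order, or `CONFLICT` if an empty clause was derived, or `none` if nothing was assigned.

unit clause [-3] forces x3=F; simplify:
  satisfied 2 clause(s); 3 remain; assigned so far: [3]
unit clause [-5] forces x5=F; simplify:
  satisfied 2 clause(s); 1 remain; assigned so far: [3, 5]

Answer: x3=F x5=F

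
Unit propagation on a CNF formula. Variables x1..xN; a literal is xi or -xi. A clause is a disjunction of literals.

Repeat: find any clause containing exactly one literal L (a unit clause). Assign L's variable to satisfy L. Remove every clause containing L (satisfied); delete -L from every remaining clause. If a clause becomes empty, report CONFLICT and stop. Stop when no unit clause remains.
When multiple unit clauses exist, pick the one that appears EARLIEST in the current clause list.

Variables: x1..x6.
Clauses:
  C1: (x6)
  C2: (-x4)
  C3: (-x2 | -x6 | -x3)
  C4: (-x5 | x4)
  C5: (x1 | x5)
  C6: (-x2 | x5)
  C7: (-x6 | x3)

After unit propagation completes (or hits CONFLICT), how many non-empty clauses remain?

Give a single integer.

Answer: 0

Derivation:
unit clause [6] forces x6=T; simplify:
  drop -6 from [-2, -6, -3] -> [-2, -3]
  drop -6 from [-6, 3] -> [3]
  satisfied 1 clause(s); 6 remain; assigned so far: [6]
unit clause [-4] forces x4=F; simplify:
  drop 4 from [-5, 4] -> [-5]
  satisfied 1 clause(s); 5 remain; assigned so far: [4, 6]
unit clause [-5] forces x5=F; simplify:
  drop 5 from [1, 5] -> [1]
  drop 5 from [-2, 5] -> [-2]
  satisfied 1 clause(s); 4 remain; assigned so far: [4, 5, 6]
unit clause [1] forces x1=T; simplify:
  satisfied 1 clause(s); 3 remain; assigned so far: [1, 4, 5, 6]
unit clause [-2] forces x2=F; simplify:
  satisfied 2 clause(s); 1 remain; assigned so far: [1, 2, 4, 5, 6]
unit clause [3] forces x3=T; simplify:
  satisfied 1 clause(s); 0 remain; assigned so far: [1, 2, 3, 4, 5, 6]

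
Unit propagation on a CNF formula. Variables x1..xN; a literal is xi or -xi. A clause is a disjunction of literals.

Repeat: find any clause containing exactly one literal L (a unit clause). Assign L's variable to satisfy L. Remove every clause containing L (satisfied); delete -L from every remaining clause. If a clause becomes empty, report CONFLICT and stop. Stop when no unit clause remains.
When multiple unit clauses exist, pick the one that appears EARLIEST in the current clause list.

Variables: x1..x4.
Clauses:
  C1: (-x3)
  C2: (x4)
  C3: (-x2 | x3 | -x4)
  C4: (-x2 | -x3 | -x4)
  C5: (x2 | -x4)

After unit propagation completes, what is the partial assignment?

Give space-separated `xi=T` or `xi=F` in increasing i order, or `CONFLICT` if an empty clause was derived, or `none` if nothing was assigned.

Answer: CONFLICT

Derivation:
unit clause [-3] forces x3=F; simplify:
  drop 3 from [-2, 3, -4] -> [-2, -4]
  satisfied 2 clause(s); 3 remain; assigned so far: [3]
unit clause [4] forces x4=T; simplify:
  drop -4 from [-2, -4] -> [-2]
  drop -4 from [2, -4] -> [2]
  satisfied 1 clause(s); 2 remain; assigned so far: [3, 4]
unit clause [-2] forces x2=F; simplify:
  drop 2 from [2] -> [] (empty!)
  satisfied 1 clause(s); 1 remain; assigned so far: [2, 3, 4]
CONFLICT (empty clause)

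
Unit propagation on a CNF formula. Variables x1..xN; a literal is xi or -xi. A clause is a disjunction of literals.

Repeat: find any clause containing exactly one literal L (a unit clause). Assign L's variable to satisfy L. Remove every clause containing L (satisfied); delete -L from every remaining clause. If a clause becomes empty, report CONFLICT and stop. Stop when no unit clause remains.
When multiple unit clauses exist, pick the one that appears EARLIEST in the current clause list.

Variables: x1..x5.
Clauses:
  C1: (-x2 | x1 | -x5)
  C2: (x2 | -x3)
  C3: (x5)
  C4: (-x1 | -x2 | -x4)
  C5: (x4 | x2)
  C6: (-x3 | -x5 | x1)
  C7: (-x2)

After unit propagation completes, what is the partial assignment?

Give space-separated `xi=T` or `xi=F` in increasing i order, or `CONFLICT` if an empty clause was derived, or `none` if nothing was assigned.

unit clause [5] forces x5=T; simplify:
  drop -5 from [-2, 1, -5] -> [-2, 1]
  drop -5 from [-3, -5, 1] -> [-3, 1]
  satisfied 1 clause(s); 6 remain; assigned so far: [5]
unit clause [-2] forces x2=F; simplify:
  drop 2 from [2, -3] -> [-3]
  drop 2 from [4, 2] -> [4]
  satisfied 3 clause(s); 3 remain; assigned so far: [2, 5]
unit clause [-3] forces x3=F; simplify:
  satisfied 2 clause(s); 1 remain; assigned so far: [2, 3, 5]
unit clause [4] forces x4=T; simplify:
  satisfied 1 clause(s); 0 remain; assigned so far: [2, 3, 4, 5]

Answer: x2=F x3=F x4=T x5=T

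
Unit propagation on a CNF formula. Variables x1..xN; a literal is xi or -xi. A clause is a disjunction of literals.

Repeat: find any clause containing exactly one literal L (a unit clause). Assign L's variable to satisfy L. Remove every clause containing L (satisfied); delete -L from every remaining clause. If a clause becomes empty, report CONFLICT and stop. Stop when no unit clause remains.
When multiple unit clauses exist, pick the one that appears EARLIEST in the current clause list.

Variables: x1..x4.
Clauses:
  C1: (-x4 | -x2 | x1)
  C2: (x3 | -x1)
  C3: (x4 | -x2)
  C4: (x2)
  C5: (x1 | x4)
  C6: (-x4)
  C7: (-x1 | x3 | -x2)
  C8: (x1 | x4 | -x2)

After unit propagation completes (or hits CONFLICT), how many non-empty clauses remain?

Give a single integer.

Answer: 3

Derivation:
unit clause [2] forces x2=T; simplify:
  drop -2 from [-4, -2, 1] -> [-4, 1]
  drop -2 from [4, -2] -> [4]
  drop -2 from [-1, 3, -2] -> [-1, 3]
  drop -2 from [1, 4, -2] -> [1, 4]
  satisfied 1 clause(s); 7 remain; assigned so far: [2]
unit clause [4] forces x4=T; simplify:
  drop -4 from [-4, 1] -> [1]
  drop -4 from [-4] -> [] (empty!)
  satisfied 3 clause(s); 4 remain; assigned so far: [2, 4]
CONFLICT (empty clause)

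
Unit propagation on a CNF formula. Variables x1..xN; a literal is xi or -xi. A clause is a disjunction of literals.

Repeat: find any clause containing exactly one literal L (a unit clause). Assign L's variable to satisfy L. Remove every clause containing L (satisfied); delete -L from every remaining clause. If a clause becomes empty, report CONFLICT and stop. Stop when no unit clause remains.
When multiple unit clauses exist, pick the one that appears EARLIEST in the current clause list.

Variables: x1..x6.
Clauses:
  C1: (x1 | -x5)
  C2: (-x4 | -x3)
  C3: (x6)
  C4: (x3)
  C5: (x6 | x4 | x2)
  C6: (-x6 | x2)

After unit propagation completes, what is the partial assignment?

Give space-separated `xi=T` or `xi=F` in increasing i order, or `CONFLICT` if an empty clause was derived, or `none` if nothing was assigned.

Answer: x2=T x3=T x4=F x6=T

Derivation:
unit clause [6] forces x6=T; simplify:
  drop -6 from [-6, 2] -> [2]
  satisfied 2 clause(s); 4 remain; assigned so far: [6]
unit clause [3] forces x3=T; simplify:
  drop -3 from [-4, -3] -> [-4]
  satisfied 1 clause(s); 3 remain; assigned so far: [3, 6]
unit clause [-4] forces x4=F; simplify:
  satisfied 1 clause(s); 2 remain; assigned so far: [3, 4, 6]
unit clause [2] forces x2=T; simplify:
  satisfied 1 clause(s); 1 remain; assigned so far: [2, 3, 4, 6]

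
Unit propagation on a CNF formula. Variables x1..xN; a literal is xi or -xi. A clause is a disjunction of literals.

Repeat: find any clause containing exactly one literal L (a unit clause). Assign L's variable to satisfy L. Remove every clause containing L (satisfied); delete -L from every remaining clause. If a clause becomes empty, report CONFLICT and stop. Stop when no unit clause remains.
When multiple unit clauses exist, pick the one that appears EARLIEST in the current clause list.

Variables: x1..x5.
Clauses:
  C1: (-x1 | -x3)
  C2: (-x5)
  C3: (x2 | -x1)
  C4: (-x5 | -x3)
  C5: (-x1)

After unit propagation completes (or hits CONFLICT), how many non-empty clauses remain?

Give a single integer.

unit clause [-5] forces x5=F; simplify:
  satisfied 2 clause(s); 3 remain; assigned so far: [5]
unit clause [-1] forces x1=F; simplify:
  satisfied 3 clause(s); 0 remain; assigned so far: [1, 5]

Answer: 0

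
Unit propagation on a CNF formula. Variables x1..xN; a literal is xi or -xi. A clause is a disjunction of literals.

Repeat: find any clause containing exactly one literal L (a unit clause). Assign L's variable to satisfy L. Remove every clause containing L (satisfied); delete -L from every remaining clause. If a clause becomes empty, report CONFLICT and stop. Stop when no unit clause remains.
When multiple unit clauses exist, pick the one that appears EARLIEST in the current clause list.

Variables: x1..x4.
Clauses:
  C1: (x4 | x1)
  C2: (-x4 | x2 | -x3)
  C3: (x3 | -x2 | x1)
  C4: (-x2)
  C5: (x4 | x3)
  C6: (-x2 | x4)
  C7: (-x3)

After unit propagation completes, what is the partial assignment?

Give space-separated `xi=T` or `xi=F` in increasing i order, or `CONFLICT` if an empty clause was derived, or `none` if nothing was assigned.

unit clause [-2] forces x2=F; simplify:
  drop 2 from [-4, 2, -3] -> [-4, -3]
  satisfied 3 clause(s); 4 remain; assigned so far: [2]
unit clause [-3] forces x3=F; simplify:
  drop 3 from [4, 3] -> [4]
  satisfied 2 clause(s); 2 remain; assigned so far: [2, 3]
unit clause [4] forces x4=T; simplify:
  satisfied 2 clause(s); 0 remain; assigned so far: [2, 3, 4]

Answer: x2=F x3=F x4=T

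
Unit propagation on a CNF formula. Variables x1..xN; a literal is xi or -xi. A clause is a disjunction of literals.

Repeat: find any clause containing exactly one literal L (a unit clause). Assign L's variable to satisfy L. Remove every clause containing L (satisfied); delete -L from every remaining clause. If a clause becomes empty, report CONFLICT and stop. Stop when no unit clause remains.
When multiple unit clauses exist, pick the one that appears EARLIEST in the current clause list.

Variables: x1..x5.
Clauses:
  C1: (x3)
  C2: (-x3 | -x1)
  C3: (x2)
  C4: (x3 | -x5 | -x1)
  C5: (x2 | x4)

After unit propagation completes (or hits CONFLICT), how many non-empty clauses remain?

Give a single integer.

Answer: 0

Derivation:
unit clause [3] forces x3=T; simplify:
  drop -3 from [-3, -1] -> [-1]
  satisfied 2 clause(s); 3 remain; assigned so far: [3]
unit clause [-1] forces x1=F; simplify:
  satisfied 1 clause(s); 2 remain; assigned so far: [1, 3]
unit clause [2] forces x2=T; simplify:
  satisfied 2 clause(s); 0 remain; assigned so far: [1, 2, 3]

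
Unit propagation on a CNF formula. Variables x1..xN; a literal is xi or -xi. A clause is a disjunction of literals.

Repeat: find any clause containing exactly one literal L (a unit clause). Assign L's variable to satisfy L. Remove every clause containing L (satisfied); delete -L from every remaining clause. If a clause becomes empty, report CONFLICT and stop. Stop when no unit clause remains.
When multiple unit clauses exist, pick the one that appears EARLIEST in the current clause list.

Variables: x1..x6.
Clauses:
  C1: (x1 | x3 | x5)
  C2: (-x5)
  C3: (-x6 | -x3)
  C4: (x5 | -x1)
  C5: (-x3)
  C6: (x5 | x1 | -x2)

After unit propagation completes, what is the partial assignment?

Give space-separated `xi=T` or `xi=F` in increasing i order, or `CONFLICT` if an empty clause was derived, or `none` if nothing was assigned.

unit clause [-5] forces x5=F; simplify:
  drop 5 from [1, 3, 5] -> [1, 3]
  drop 5 from [5, -1] -> [-1]
  drop 5 from [5, 1, -2] -> [1, -2]
  satisfied 1 clause(s); 5 remain; assigned so far: [5]
unit clause [-1] forces x1=F; simplify:
  drop 1 from [1, 3] -> [3]
  drop 1 from [1, -2] -> [-2]
  satisfied 1 clause(s); 4 remain; assigned so far: [1, 5]
unit clause [3] forces x3=T; simplify:
  drop -3 from [-6, -3] -> [-6]
  drop -3 from [-3] -> [] (empty!)
  satisfied 1 clause(s); 3 remain; assigned so far: [1, 3, 5]
CONFLICT (empty clause)

Answer: CONFLICT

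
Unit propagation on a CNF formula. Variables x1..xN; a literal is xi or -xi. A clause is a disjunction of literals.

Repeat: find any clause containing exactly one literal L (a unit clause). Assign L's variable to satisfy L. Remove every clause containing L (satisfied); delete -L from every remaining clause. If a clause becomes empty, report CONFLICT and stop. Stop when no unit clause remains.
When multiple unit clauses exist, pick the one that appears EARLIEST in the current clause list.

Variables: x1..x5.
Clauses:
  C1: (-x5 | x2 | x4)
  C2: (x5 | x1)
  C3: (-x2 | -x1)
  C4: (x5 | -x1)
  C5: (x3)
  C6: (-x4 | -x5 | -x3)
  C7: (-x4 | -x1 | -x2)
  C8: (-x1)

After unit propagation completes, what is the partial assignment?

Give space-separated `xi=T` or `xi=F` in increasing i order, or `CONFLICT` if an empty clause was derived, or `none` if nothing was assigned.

Answer: x1=F x2=T x3=T x4=F x5=T

Derivation:
unit clause [3] forces x3=T; simplify:
  drop -3 from [-4, -5, -3] -> [-4, -5]
  satisfied 1 clause(s); 7 remain; assigned so far: [3]
unit clause [-1] forces x1=F; simplify:
  drop 1 from [5, 1] -> [5]
  satisfied 4 clause(s); 3 remain; assigned so far: [1, 3]
unit clause [5] forces x5=T; simplify:
  drop -5 from [-5, 2, 4] -> [2, 4]
  drop -5 from [-4, -5] -> [-4]
  satisfied 1 clause(s); 2 remain; assigned so far: [1, 3, 5]
unit clause [-4] forces x4=F; simplify:
  drop 4 from [2, 4] -> [2]
  satisfied 1 clause(s); 1 remain; assigned so far: [1, 3, 4, 5]
unit clause [2] forces x2=T; simplify:
  satisfied 1 clause(s); 0 remain; assigned so far: [1, 2, 3, 4, 5]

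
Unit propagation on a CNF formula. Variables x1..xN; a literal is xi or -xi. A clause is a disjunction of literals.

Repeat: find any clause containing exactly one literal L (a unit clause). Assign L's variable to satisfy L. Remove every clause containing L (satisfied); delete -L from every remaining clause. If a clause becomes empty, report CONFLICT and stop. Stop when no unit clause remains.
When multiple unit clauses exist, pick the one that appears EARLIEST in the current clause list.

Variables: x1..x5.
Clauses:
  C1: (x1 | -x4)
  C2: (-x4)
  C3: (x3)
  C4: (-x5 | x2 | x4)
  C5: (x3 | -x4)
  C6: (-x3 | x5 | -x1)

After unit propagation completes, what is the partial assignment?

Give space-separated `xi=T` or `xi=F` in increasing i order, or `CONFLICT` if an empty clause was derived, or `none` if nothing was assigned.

Answer: x3=T x4=F

Derivation:
unit clause [-4] forces x4=F; simplify:
  drop 4 from [-5, 2, 4] -> [-5, 2]
  satisfied 3 clause(s); 3 remain; assigned so far: [4]
unit clause [3] forces x3=T; simplify:
  drop -3 from [-3, 5, -1] -> [5, -1]
  satisfied 1 clause(s); 2 remain; assigned so far: [3, 4]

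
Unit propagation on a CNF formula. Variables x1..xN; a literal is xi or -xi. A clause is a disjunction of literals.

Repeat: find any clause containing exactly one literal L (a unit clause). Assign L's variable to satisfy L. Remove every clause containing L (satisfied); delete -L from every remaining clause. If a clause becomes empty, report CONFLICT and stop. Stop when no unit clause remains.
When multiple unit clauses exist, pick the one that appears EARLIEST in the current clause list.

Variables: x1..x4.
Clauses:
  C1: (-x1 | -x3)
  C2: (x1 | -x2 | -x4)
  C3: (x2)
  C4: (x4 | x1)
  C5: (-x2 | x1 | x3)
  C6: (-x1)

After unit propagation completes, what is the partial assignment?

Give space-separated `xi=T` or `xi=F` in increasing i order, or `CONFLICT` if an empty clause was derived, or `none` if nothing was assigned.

unit clause [2] forces x2=T; simplify:
  drop -2 from [1, -2, -4] -> [1, -4]
  drop -2 from [-2, 1, 3] -> [1, 3]
  satisfied 1 clause(s); 5 remain; assigned so far: [2]
unit clause [-1] forces x1=F; simplify:
  drop 1 from [1, -4] -> [-4]
  drop 1 from [4, 1] -> [4]
  drop 1 from [1, 3] -> [3]
  satisfied 2 clause(s); 3 remain; assigned so far: [1, 2]
unit clause [-4] forces x4=F; simplify:
  drop 4 from [4] -> [] (empty!)
  satisfied 1 clause(s); 2 remain; assigned so far: [1, 2, 4]
CONFLICT (empty clause)

Answer: CONFLICT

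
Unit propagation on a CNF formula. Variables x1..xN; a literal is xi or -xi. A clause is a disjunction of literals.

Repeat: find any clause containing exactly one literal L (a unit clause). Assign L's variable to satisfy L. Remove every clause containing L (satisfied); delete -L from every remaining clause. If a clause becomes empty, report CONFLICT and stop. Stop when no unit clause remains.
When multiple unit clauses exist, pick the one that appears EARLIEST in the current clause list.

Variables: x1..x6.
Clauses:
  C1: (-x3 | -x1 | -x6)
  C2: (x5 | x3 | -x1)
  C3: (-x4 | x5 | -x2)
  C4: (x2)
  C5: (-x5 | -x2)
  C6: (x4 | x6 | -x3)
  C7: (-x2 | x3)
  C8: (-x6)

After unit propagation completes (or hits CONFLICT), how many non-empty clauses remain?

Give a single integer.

Answer: 1

Derivation:
unit clause [2] forces x2=T; simplify:
  drop -2 from [-4, 5, -2] -> [-4, 5]
  drop -2 from [-5, -2] -> [-5]
  drop -2 from [-2, 3] -> [3]
  satisfied 1 clause(s); 7 remain; assigned so far: [2]
unit clause [-5] forces x5=F; simplify:
  drop 5 from [5, 3, -1] -> [3, -1]
  drop 5 from [-4, 5] -> [-4]
  satisfied 1 clause(s); 6 remain; assigned so far: [2, 5]
unit clause [-4] forces x4=F; simplify:
  drop 4 from [4, 6, -3] -> [6, -3]
  satisfied 1 clause(s); 5 remain; assigned so far: [2, 4, 5]
unit clause [3] forces x3=T; simplify:
  drop -3 from [-3, -1, -6] -> [-1, -6]
  drop -3 from [6, -3] -> [6]
  satisfied 2 clause(s); 3 remain; assigned so far: [2, 3, 4, 5]
unit clause [6] forces x6=T; simplify:
  drop -6 from [-1, -6] -> [-1]
  drop -6 from [-6] -> [] (empty!)
  satisfied 1 clause(s); 2 remain; assigned so far: [2, 3, 4, 5, 6]
CONFLICT (empty clause)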